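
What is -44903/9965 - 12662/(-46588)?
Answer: -982882067/232124710 ≈ -4.2343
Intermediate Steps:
-44903/9965 - 12662/(-46588) = -44903*1/9965 - 12662*(-1/46588) = -44903/9965 + 6331/23294 = -982882067/232124710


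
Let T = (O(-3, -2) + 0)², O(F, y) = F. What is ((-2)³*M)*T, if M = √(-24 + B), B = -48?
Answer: -432*I*√2 ≈ -610.94*I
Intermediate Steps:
T = 9 (T = (-3 + 0)² = (-3)² = 9)
M = 6*I*√2 (M = √(-24 - 48) = √(-72) = 6*I*√2 ≈ 8.4853*I)
((-2)³*M)*T = ((-2)³*(6*I*√2))*9 = -48*I*√2*9 = -432*I*√2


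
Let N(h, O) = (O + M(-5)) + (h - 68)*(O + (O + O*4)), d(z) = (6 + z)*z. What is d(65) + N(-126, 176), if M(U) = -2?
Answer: -200075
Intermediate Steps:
d(z) = z*(6 + z)
N(h, O) = -2 + O + 6*O*(-68 + h) (N(h, O) = (O - 2) + (h - 68)*(O + (O + O*4)) = (-2 + O) + (-68 + h)*(O + (O + 4*O)) = (-2 + O) + (-68 + h)*(O + 5*O) = (-2 + O) + (-68 + h)*(6*O) = (-2 + O) + 6*O*(-68 + h) = -2 + O + 6*O*(-68 + h))
d(65) + N(-126, 176) = 65*(6 + 65) + (-2 - 407*176 + 6*176*(-126)) = 65*71 + (-2 - 71632 - 133056) = 4615 - 204690 = -200075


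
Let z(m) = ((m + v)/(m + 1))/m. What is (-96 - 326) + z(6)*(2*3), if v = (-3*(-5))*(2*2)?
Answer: -2888/7 ≈ -412.57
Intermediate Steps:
v = 60 (v = 15*4 = 60)
z(m) = (60 + m)/(m*(1 + m)) (z(m) = ((m + 60)/(m + 1))/m = ((60 + m)/(1 + m))/m = (60 + m)/(m*(1 + m)))
(-96 - 326) + z(6)*(2*3) = (-96 - 326) + ((60 + 6)/(6*(1 + 6)))*(2*3) = -422 + ((1/6)*66/7)*6 = -422 + ((1/6)*(1/7)*66)*6 = -422 + (11/7)*6 = -422 + 66/7 = -2888/7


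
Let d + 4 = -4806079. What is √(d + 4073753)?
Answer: 3*I*√81370 ≈ 855.76*I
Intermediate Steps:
d = -4806083 (d = -4 - 4806079 = -4806083)
√(d + 4073753) = √(-4806083 + 4073753) = √(-732330) = 3*I*√81370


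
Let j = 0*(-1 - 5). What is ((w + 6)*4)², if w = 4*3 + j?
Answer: 5184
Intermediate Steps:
j = 0 (j = 0*(-6) = 0)
w = 12 (w = 4*3 + 0 = 12 + 0 = 12)
((w + 6)*4)² = ((12 + 6)*4)² = (18*4)² = 72² = 5184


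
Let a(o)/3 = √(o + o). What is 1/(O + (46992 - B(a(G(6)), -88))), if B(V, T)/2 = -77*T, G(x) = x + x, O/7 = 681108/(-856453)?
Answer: 856453/28635020564 ≈ 2.9909e-5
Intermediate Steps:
O = -4767756/856453 (O = 7*(681108/(-856453)) = 7*(681108*(-1/856453)) = 7*(-681108/856453) = -4767756/856453 ≈ -5.5669)
G(x) = 2*x
a(o) = 3*√2*√o (a(o) = 3*√(o + o) = 3*√(2*o) = 3*(√2*√o) = 3*√2*√o)
B(V, T) = -154*T (B(V, T) = 2*(-77*T) = -154*T)
1/(O + (46992 - B(a(G(6)), -88))) = 1/(-4767756/856453 + (46992 - (-154)*(-88))) = 1/(-4767756/856453 + (46992 - 1*13552)) = 1/(-4767756/856453 + (46992 - 13552)) = 1/(-4767756/856453 + 33440) = 1/(28635020564/856453) = 856453/28635020564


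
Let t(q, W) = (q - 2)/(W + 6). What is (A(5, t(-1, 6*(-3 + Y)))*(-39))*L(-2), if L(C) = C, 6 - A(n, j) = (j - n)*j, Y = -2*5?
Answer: 46475/96 ≈ 484.11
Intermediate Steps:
Y = -10
t(q, W) = (-2 + q)/(6 + W)
A(n, j) = 6 - j*(j - n) (A(n, j) = 6 - (j - n)*j = 6 - j*(j - n))
(A(5, t(-1, 6*(-3 + Y)))*(-39))*L(-2) = ((6 - ((-2 - 1)/(6 + 6*(-3 - 10)))**2 + ((-2 - 1)/(6 + 6*(-3 - 10)))*5)*(-39))*(-2) = ((6 - (-3/(6 + 6*(-13)))**2 + (-3/(6 + 6*(-13)))*5)*(-39))*(-2) = ((6 - (-3/(6 - 78))**2 + (-3/(6 - 78))*5)*(-39))*(-2) = ((6 - (-3/(-72))**2 + (-3/(-72))*5)*(-39))*(-2) = ((6 - (-1/72*(-3))**2 - 1/72*(-3)*5)*(-39))*(-2) = ((6 - (1/24)**2 + (1/24)*5)*(-39))*(-2) = ((6 - 1*1/576 + 5/24)*(-39))*(-2) = ((6 - 1/576 + 5/24)*(-39))*(-2) = ((3575/576)*(-39))*(-2) = -46475/192*(-2) = 46475/96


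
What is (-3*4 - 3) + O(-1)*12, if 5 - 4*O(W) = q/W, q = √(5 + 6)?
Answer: 3*√11 ≈ 9.9499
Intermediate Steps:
q = √11 ≈ 3.3166
O(W) = 5/4 - √11/(4*W)
(-3*4 - 3) + O(-1)*12 = (-3*4 - 3) + ((¼)*(-√11 + 5*(-1))/(-1))*12 = (-12 - 3) + ((¼)*(-1)*(-√11 - 5))*12 = -15 + ((¼)*(-1)*(-5 - √11))*12 = -15 + (5/4 + √11/4)*12 = -15 + (15 + 3*√11) = 3*√11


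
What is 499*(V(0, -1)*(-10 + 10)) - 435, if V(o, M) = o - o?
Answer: -435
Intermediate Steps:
V(o, M) = 0
499*(V(0, -1)*(-10 + 10)) - 435 = 499*(0*(-10 + 10)) - 435 = 499*(0*0) - 435 = 499*0 - 435 = 0 - 435 = -435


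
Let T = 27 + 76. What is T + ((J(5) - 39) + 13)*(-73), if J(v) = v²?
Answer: 176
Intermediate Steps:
T = 103
T + ((J(5) - 39) + 13)*(-73) = 103 + ((5² - 39) + 13)*(-73) = 103 + ((25 - 39) + 13)*(-73) = 103 + (-14 + 13)*(-73) = 103 - 1*(-73) = 103 + 73 = 176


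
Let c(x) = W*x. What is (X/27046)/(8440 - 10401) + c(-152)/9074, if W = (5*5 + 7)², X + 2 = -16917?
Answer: -4127490758241/240629803622 ≈ -17.153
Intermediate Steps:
X = -16919 (X = -2 - 16917 = -16919)
W = 1024 (W = (25 + 7)² = 32² = 1024)
c(x) = 1024*x
(X/27046)/(8440 - 10401) + c(-152)/9074 = (-16919/27046)/(8440 - 10401) + (1024*(-152))/9074 = -16919*1/27046/(-1961) - 155648*1/9074 = -16919/27046*(-1/1961) - 77824/4537 = 16919/53037206 - 77824/4537 = -4127490758241/240629803622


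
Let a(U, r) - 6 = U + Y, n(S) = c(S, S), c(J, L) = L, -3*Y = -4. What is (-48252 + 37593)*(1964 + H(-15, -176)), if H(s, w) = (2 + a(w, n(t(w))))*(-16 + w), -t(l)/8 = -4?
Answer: -362022276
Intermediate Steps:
Y = 4/3 (Y = -1/3*(-4) = 4/3 ≈ 1.3333)
t(l) = 32 (t(l) = -8*(-4) = 32)
n(S) = S
a(U, r) = 22/3 + U (a(U, r) = 6 + (U + 4/3) = 6 + (4/3 + U) = 22/3 + U)
H(s, w) = (-16 + w)*(28/3 + w) (H(s, w) = (2 + (22/3 + w))*(-16 + w) = (28/3 + w)*(-16 + w) = (-16 + w)*(28/3 + w))
(-48252 + 37593)*(1964 + H(-15, -176)) = (-48252 + 37593)*(1964 + (-448/3 + (-176)**2 - 20/3*(-176))) = -10659*(1964 + (-448/3 + 30976 + 3520/3)) = -10659*(1964 + 32000) = -10659*33964 = -362022276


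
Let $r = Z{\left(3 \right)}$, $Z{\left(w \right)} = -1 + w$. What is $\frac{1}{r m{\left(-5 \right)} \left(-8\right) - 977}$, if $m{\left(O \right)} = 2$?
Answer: $- \frac{1}{1009} \approx -0.00099108$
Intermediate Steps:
$r = 2$ ($r = -1 + 3 = 2$)
$\frac{1}{r m{\left(-5 \right)} \left(-8\right) - 977} = \frac{1}{2 \cdot 2 \left(-8\right) - 977} = \frac{1}{4 \left(-8\right) - 977} = \frac{1}{-32 - 977} = \frac{1}{-1009} = - \frac{1}{1009}$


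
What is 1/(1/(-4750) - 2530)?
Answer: -4750/12017501 ≈ -0.00039526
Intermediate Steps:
1/(1/(-4750) - 2530) = 1/(-1/4750 - 2530) = 1/(-12017501/4750) = -4750/12017501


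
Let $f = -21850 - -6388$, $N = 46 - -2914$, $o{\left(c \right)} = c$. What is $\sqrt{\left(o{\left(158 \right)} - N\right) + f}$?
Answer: $2 i \sqrt{4566} \approx 135.14 i$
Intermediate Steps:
$N = 2960$ ($N = 46 + 2914 = 2960$)
$f = -15462$ ($f = -21850 + 6388 = -15462$)
$\sqrt{\left(o{\left(158 \right)} - N\right) + f} = \sqrt{\left(158 - 2960\right) - 15462} = \sqrt{-2802 - 15462} = \sqrt{-18264} = 2 i \sqrt{4566}$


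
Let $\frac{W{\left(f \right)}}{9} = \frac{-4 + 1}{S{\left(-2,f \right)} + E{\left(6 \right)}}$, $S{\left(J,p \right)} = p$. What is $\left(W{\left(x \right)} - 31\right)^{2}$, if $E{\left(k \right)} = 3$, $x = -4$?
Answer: $16$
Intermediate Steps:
$W{\left(f \right)} = - \frac{27}{3 + f}$ ($W{\left(f \right)} = 9 \frac{-4 + 1}{f + 3} = 9 \left(- \frac{3}{3 + f}\right) = - \frac{27}{3 + f}$)
$\left(W{\left(x \right)} - 31\right)^{2} = \left(- \frac{27}{3 - 4} - 31\right)^{2} = \left(- \frac{27}{-1} - 31\right)^{2} = \left(\left(-27\right) \left(-1\right) - 31\right)^{2} = \left(27 - 31\right)^{2} = \left(-4\right)^{2} = 16$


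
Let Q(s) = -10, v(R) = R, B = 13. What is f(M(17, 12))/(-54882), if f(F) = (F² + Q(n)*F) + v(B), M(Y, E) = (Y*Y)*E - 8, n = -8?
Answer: -11937013/54882 ≈ -217.50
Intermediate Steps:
M(Y, E) = -8 + E*Y² (M(Y, E) = Y²*E - 8 = E*Y² - 8 = -8 + E*Y²)
f(F) = 13 + F² - 10*F (f(F) = (F² - 10*F) + 13 = 13 + F² - 10*F)
f(M(17, 12))/(-54882) = (13 + (-8 + 12*17²)² - 10*(-8 + 12*17²))/(-54882) = (13 + (-8 + 12*289)² - 10*(-8 + 12*289))*(-1/54882) = (13 + (-8 + 3468)² - 10*(-8 + 3468))*(-1/54882) = (13 + 3460² - 10*3460)*(-1/54882) = (13 + 11971600 - 34600)*(-1/54882) = 11937013*(-1/54882) = -11937013/54882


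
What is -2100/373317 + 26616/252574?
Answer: 223947616/2245003999 ≈ 0.099754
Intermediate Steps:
-2100/373317 + 26616/252574 = -2100*1/373317 + 26616*(1/252574) = -100/17777 + 13308/126287 = 223947616/2245003999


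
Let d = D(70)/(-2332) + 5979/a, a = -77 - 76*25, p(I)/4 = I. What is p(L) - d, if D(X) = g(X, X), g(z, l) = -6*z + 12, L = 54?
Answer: 84081253/384197 ≈ 218.85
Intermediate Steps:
p(I) = 4*I
g(z, l) = 12 - 6*z
D(X) = 12 - 6*X
a = -1977 (a = -77 - 1900 = -1977)
d = -1094701/384197 (d = (12 - 6*70)/(-2332) + 5979/(-1977) = (12 - 420)*(-1/2332) + 5979*(-1/1977) = -408*(-1/2332) - 1993/659 = 102/583 - 1993/659 = -1094701/384197 ≈ -2.8493)
p(L) - d = 4*54 - 1*(-1094701/384197) = 216 + 1094701/384197 = 84081253/384197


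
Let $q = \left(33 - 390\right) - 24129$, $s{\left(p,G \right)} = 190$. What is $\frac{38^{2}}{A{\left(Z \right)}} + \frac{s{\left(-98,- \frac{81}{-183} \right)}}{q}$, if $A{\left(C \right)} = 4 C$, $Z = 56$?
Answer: $\frac{630629}{97944} \approx 6.4387$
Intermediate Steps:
$q = -24486$ ($q = \left(33 - 390\right) - 24129 = -357 - 24129 = -24486$)
$\frac{38^{2}}{A{\left(Z \right)}} + \frac{s{\left(-98,- \frac{81}{-183} \right)}}{q} = \frac{38^{2}}{4 \cdot 56} + \frac{190}{-24486} = \frac{1444}{224} + 190 \left(- \frac{1}{24486}\right) = 1444 \cdot \frac{1}{224} - \frac{95}{12243} = \frac{361}{56} - \frac{95}{12243} = \frac{630629}{97944}$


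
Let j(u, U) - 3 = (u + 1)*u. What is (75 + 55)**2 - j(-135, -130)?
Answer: -1193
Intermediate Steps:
j(u, U) = 3 + u*(1 + u) (j(u, U) = 3 + (u + 1)*u = 3 + (1 + u)*u = 3 + u*(1 + u))
(75 + 55)**2 - j(-135, -130) = (75 + 55)**2 - (3 - 135 + (-135)**2) = 130**2 - (3 - 135 + 18225) = 16900 - 1*18093 = 16900 - 18093 = -1193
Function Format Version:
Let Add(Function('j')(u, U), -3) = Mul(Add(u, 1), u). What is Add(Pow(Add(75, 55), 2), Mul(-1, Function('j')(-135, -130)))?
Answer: -1193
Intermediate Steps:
Function('j')(u, U) = Add(3, Mul(u, Add(1, u))) (Function('j')(u, U) = Add(3, Mul(Add(u, 1), u)) = Add(3, Mul(Add(1, u), u)) = Add(3, Mul(u, Add(1, u))))
Add(Pow(Add(75, 55), 2), Mul(-1, Function('j')(-135, -130))) = Add(Pow(Add(75, 55), 2), Mul(-1, Add(3, -135, Pow(-135, 2)))) = Add(Pow(130, 2), Mul(-1, Add(3, -135, 18225))) = Add(16900, Mul(-1, 18093)) = Add(16900, -18093) = -1193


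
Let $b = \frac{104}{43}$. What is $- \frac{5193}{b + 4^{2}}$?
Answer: $- \frac{24811}{88} \approx -281.94$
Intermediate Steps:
$b = \frac{104}{43}$ ($b = 104 \cdot \frac{1}{43} = \frac{104}{43} \approx 2.4186$)
$- \frac{5193}{b + 4^{2}} = - \frac{5193}{\frac{104}{43} + 4^{2}} = - \frac{5193}{\frac{104}{43} + 16} = - \frac{5193}{\frac{792}{43}} = \left(-5193\right) \frac{43}{792} = - \frac{24811}{88}$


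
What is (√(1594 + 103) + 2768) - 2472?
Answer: 296 + √1697 ≈ 337.19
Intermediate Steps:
(√(1594 + 103) + 2768) - 2472 = (√1697 + 2768) - 2472 = (2768 + √1697) - 2472 = 296 + √1697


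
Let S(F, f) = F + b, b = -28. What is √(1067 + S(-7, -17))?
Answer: 2*√258 ≈ 32.125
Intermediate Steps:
S(F, f) = -28 + F (S(F, f) = F - 28 = -28 + F)
√(1067 + S(-7, -17)) = √(1067 + (-28 - 7)) = √(1067 - 35) = √1032 = 2*√258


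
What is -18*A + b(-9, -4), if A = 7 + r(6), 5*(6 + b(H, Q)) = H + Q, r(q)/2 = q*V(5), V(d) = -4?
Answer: 3647/5 ≈ 729.40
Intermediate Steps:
r(q) = -8*q (r(q) = 2*(q*(-4)) = 2*(-4*q) = -8*q)
b(H, Q) = -6 + H/5 + Q/5 (b(H, Q) = -6 + (H + Q)/5 = -6 + (H/5 + Q/5) = -6 + H/5 + Q/5)
A = -41 (A = 7 - 8*6 = 7 - 48 = -41)
-18*A + b(-9, -4) = -18*(-41) + (-6 + (⅕)*(-9) + (⅕)*(-4)) = 738 + (-6 - 9/5 - ⅘) = 738 - 43/5 = 3647/5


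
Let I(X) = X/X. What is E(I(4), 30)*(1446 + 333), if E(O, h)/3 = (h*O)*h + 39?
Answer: 5011443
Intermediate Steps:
I(X) = 1
E(O, h) = 117 + 3*O*h² (E(O, h) = 3*((h*O)*h + 39) = 3*((O*h)*h + 39) = 3*(O*h² + 39) = 3*(39 + O*h²) = 117 + 3*O*h²)
E(I(4), 30)*(1446 + 333) = (117 + 3*1*30²)*(1446 + 333) = (117 + 3*1*900)*1779 = (117 + 2700)*1779 = 2817*1779 = 5011443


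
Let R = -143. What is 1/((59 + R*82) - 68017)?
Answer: -1/79684 ≈ -1.2550e-5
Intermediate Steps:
1/((59 + R*82) - 68017) = 1/((59 - 143*82) - 68017) = 1/((59 - 11726) - 68017) = 1/(-11667 - 68017) = 1/(-79684) = -1/79684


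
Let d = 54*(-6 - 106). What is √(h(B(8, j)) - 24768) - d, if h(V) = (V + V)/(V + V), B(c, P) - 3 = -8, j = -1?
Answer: 6048 + I*√24767 ≈ 6048.0 + 157.38*I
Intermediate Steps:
B(c, P) = -5 (B(c, P) = 3 - 8 = -5)
h(V) = 1 (h(V) = (2*V)/((2*V)) = (2*V)*(1/(2*V)) = 1)
d = -6048 (d = 54*(-112) = -6048)
√(h(B(8, j)) - 24768) - d = √(1 - 24768) - 1*(-6048) = √(-24767) + 6048 = I*√24767 + 6048 = 6048 + I*√24767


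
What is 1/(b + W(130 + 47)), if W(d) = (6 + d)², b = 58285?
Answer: 1/91774 ≈ 1.0896e-5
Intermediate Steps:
1/(b + W(130 + 47)) = 1/(58285 + (6 + (130 + 47))²) = 1/(58285 + (6 + 177)²) = 1/(58285 + 183²) = 1/(58285 + 33489) = 1/91774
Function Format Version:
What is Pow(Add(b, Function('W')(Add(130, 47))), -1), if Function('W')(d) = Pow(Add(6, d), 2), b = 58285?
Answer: Rational(1, 91774) ≈ 1.0896e-5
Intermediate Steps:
Pow(Add(b, Function('W')(Add(130, 47))), -1) = Pow(Add(58285, Pow(Add(6, Add(130, 47)), 2)), -1) = Pow(Add(58285, Pow(Add(6, 177), 2)), -1) = Pow(Add(58285, Pow(183, 2)), -1) = Pow(Add(58285, 33489), -1) = Pow(91774, -1) = Rational(1, 91774)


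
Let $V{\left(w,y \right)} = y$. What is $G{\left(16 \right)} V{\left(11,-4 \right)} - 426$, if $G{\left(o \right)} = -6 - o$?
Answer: $-338$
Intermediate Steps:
$G{\left(16 \right)} V{\left(11,-4 \right)} - 426 = \left(-6 - 16\right) \left(-4\right) - 426 = \left(-22\right) \left(-4\right) - 426 = 88 - 426 = -338$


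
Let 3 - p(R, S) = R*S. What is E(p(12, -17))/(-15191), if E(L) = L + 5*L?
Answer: -1242/15191 ≈ -0.081759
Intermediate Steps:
p(R, S) = 3 - R*S
E(L) = 6*L
E(p(12, -17))/(-15191) = (6*(3 - 1*12*(-17)))/(-15191) = (6*(3 + 204))*(-1/15191) = (6*207)*(-1/15191) = 1242*(-1/15191) = -1242/15191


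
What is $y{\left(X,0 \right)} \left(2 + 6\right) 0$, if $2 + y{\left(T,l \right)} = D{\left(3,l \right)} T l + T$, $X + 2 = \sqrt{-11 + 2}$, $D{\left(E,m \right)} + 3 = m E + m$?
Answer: $0$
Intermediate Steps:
$D{\left(E,m \right)} = -3 + m + E m$ ($D{\left(E,m \right)} = -3 + \left(m E + m\right) = -3 + \left(E m + m\right) = -3 + \left(m + E m\right) = -3 + m + E m$)
$X = -2 + 3 i$ ($X = -2 + \sqrt{-11 + 2} = -2 + \sqrt{-9} = -2 + 3 i \approx -2.0 + 3.0 i$)
$y{\left(T,l \right)} = -2 + T + T l \left(-3 + 4 l\right)$ ($y{\left(T,l \right)} = -2 + \left(\left(-3 + l + 3 l\right) T l + T\right) = -2 + \left(\left(-3 + 4 l\right) T l + T\right) = -2 + \left(T \left(-3 + 4 l\right) l + T\right) = -2 + \left(T l \left(-3 + 4 l\right) + T\right) = -2 + \left(T + T l \left(-3 + 4 l\right)\right) = -2 + T + T l \left(-3 + 4 l\right)$)
$y{\left(X,0 \right)} \left(2 + 6\right) 0 = \left(-2 - \left(2 - 3 i\right) + \left(-2 + 3 i\right) 0 \left(-3 + 4 \cdot 0\right)\right) \left(2 + 6\right) 0 = \left(-2 - \left(2 - 3 i\right) + \left(-2 + 3 i\right) 0 \left(-3 + 0\right)\right) 8 \cdot 0 = \left(-2 - \left(2 - 3 i\right) + \left(-2 + 3 i\right) 0 \left(-3\right)\right) 0 = \left(-2 - \left(2 - 3 i\right) + 0\right) 0 = \left(-4 + 3 i\right) 0 = 0$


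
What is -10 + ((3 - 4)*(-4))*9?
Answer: 26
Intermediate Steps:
-10 + ((3 - 4)*(-4))*9 = -10 - 1*(-4)*9 = -10 + 4*9 = -10 + 36 = 26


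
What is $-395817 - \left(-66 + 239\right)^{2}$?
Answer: $-425746$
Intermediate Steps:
$-395817 - \left(-66 + 239\right)^{2} = -395817 - 173^{2} = -395817 - 29929 = -425746$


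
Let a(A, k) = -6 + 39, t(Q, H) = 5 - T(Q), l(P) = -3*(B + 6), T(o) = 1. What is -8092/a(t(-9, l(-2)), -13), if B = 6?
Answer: -8092/33 ≈ -245.21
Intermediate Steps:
l(P) = -36 (l(P) = -3*(6 + 6) = -3*12 = -36)
t(Q, H) = 4 (t(Q, H) = 5 - 1*1 = 5 - 1 = 4)
a(A, k) = 33
-8092/a(t(-9, l(-2)), -13) = -8092/33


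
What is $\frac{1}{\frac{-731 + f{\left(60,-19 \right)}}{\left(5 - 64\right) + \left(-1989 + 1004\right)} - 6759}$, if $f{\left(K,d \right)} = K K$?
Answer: $- \frac{1044}{7059265} \approx -0.00014789$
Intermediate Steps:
$f{\left(K,d \right)} = K^{2}$
$\frac{1}{\frac{-731 + f{\left(60,-19 \right)}}{\left(5 - 64\right) + \left(-1989 + 1004\right)} - 6759} = \frac{1}{\frac{-731 + 60^{2}}{\left(5 - 64\right) + \left(-1989 + 1004\right)} - 6759} = \frac{1}{\frac{-731 + 3600}{\left(5 - 64\right) - 985} - 6759} = \frac{1}{\frac{2869}{-59 - 985} - 6759} = \frac{1}{\frac{2869}{-1044} - 6759} = \frac{1}{2869 \left(- \frac{1}{1044}\right) - 6759} = \frac{1}{- \frac{2869}{1044} - 6759} = \frac{1}{- \frac{7059265}{1044}} = - \frac{1044}{7059265}$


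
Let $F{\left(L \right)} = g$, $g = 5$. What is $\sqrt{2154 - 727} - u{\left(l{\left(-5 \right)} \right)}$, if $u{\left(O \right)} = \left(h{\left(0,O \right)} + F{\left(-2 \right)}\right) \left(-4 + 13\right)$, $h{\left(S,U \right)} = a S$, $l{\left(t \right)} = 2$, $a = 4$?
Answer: $-45 + \sqrt{1427} \approx -7.2243$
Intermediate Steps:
$h{\left(S,U \right)} = 4 S$
$F{\left(L \right)} = 5$
$u{\left(O \right)} = 45$ ($u{\left(O \right)} = \left(4 \cdot 0 + 5\right) \left(-4 + 13\right) = \left(0 + 5\right) 9 = 5 \cdot 9 = 45$)
$\sqrt{2154 - 727} - u{\left(l{\left(-5 \right)} \right)} = \sqrt{2154 - 727} - 45 = \sqrt{1427} - 45 = -45 + \sqrt{1427}$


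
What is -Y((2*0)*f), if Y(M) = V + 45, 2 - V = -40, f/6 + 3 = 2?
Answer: -87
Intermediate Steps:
f = -6 (f = -18 + 6*2 = -18 + 12 = -6)
V = 42 (V = 2 - 1*(-40) = 2 + 40 = 42)
Y(M) = 87 (Y(M) = 42 + 45 = 87)
-Y((2*0)*f) = -1*87 = -87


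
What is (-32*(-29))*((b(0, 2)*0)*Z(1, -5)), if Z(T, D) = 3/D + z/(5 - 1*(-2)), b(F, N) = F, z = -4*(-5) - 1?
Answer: 0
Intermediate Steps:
z = 19 (z = 20 - 1 = 19)
Z(T, D) = 19/7 + 3/D (Z(T, D) = 3/D + 19/(5 - 1*(-2)) = 3/D + 19/(5 + 2) = 3/D + 19/7 = 19/7 + 3/D)
(-32*(-29))*((b(0, 2)*0)*Z(1, -5)) = (-32*(-29))*((0*0)*(19/7 + 3/(-5))) = 928*(0*(19/7 + 3*(-1/5))) = 928*(0*(19/7 - 3/5)) = 928*(0*(74/35)) = 928*0 = 0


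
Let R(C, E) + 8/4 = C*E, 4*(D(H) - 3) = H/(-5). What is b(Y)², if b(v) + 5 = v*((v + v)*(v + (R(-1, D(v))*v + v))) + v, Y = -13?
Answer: 25664360401/100 ≈ 2.5664e+8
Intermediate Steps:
D(H) = 3 - H/20 (D(H) = 3 + (H/(-5))/4 = 3 + (H*(-⅕))/4 = 3 + (-H/5)/4 = 3 - H/20)
R(C, E) = -2 + C*E
b(v) = -5 + v + 2*v²*(2*v + v*(-5 + v/20)) (b(v) = -5 + (v*((v + v)*(v + ((-2 - (3 - v/20))*v + v))) + v) = -5 + (v*((2*v)*(v + ((-2 + (-3 + v/20))*v + v))) + v) = -5 + (v*((2*v)*(v + ((-5 + v/20)*v + v))) + v) = -5 + (v*((2*v)*(v + (v*(-5 + v/20) + v))) + v) = -5 + (v*((2*v)*(v + (v + v*(-5 + v/20)))) + v) = -5 + (v*((2*v)*(2*v + v*(-5 + v/20))) + v) = -5 + (v*(2*v*(2*v + v*(-5 + v/20))) + v) = -5 + (2*v²*(2*v + v*(-5 + v/20)) + v) = -5 + (v + 2*v²*(2*v + v*(-5 + v/20))) = -5 + v + 2*v²*(2*v + v*(-5 + v/20)))
b(Y)² = (-5 - 13 - 6*(-13)³ + (⅒)*(-13)⁴)² = (-5 - 13 - 6*(-2197) + (⅒)*28561)² = (-5 - 13 + 13182 + 28561/10)² = (160201/10)² = 25664360401/100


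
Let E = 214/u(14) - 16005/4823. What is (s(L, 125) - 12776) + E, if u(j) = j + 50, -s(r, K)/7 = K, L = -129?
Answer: -2106836835/154336 ≈ -13651.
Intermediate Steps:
s(r, K) = -7*K
u(j) = 50 + j
E = 3901/154336 (E = 214/(50 + 14) - 16005/4823 = 214/64 - 16005*1/4823 = 214*(1/64) - 16005/4823 = 107/32 - 16005/4823 = 3901/154336 ≈ 0.025276)
(s(L, 125) - 12776) + E = (-7*125 - 12776) + 3901/154336 = (-875 - 12776) + 3901/154336 = -13651 + 3901/154336 = -2106836835/154336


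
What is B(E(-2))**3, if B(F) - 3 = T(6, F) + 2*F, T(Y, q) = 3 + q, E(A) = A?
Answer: 0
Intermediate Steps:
B(F) = 6 + 3*F (B(F) = 3 + ((3 + F) + 2*F) = 3 + (3 + 3*F) = 6 + 3*F)
B(E(-2))**3 = (6 + 3*(-2))**3 = (6 - 6)**3 = 0**3 = 0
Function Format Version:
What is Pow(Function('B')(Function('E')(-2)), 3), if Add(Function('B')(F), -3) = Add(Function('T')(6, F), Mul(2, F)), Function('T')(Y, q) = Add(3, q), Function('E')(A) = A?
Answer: 0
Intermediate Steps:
Function('B')(F) = Add(6, Mul(3, F)) (Function('B')(F) = Add(3, Add(Add(3, F), Mul(2, F))) = Add(3, Add(3, Mul(3, F))) = Add(6, Mul(3, F)))
Pow(Function('B')(Function('E')(-2)), 3) = Pow(Add(6, Mul(3, -2)), 3) = Pow(Add(6, -6), 3) = Pow(0, 3) = 0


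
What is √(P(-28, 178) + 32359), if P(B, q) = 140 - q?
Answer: √32321 ≈ 179.78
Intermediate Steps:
√(P(-28, 178) + 32359) = √((140 - 1*178) + 32359) = √((140 - 178) + 32359) = √(-38 + 32359) = √32321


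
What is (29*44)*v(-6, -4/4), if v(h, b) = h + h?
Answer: -15312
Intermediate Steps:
v(h, b) = 2*h
(29*44)*v(-6, -4/4) = (29*44)*(2*(-6)) = 1276*(-12) = -15312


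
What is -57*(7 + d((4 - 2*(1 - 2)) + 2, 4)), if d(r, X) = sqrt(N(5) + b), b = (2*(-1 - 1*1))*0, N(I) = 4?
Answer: -513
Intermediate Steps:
b = 0 (b = (2*(-1 - 1))*0 = (2*(-2))*0 = -4*0 = 0)
d(r, X) = 2 (d(r, X) = sqrt(4 + 0) = sqrt(4) = 2)
-57*(7 + d((4 - 2*(1 - 2)) + 2, 4)) = -57*(7 + 2) = -57*9 = -513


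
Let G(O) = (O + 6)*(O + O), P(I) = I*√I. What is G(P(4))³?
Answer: 11239424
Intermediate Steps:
P(I) = I^(3/2)
G(O) = 2*O*(6 + O) (G(O) = (6 + O)*(2*O) = 2*O*(6 + O))
G(P(4))³ = (2*4^(3/2)*(6 + 4^(3/2)))³ = (2*8*(6 + 8))³ = (2*8*14)³ = 224³ = 11239424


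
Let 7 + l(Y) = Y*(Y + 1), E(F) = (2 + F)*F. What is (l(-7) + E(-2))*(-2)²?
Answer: 140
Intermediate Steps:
E(F) = F*(2 + F)
l(Y) = -7 + Y*(1 + Y) (l(Y) = -7 + Y*(Y + 1) = -7 + Y*(1 + Y))
(l(-7) + E(-2))*(-2)² = ((-7 - 7 + (-7)²) - 2*(2 - 2))*(-2)² = ((-7 - 7 + 49) - 2*0)*4 = (35 + 0)*4 = 35*4 = 140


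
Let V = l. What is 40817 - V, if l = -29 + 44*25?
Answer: 39746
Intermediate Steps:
l = 1071 (l = -29 + 1100 = 1071)
V = 1071
40817 - V = 40817 - 1*1071 = 40817 - 1071 = 39746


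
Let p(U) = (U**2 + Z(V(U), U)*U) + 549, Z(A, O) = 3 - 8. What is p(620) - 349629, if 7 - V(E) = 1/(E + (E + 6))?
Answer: 32220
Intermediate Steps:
V(E) = 7 - 1/(6 + 2*E) (V(E) = 7 - 1/(E + (E + 6)) = 7 - 1/(E + (6 + E)) = 7 - 1/(6 + 2*E))
Z(A, O) = -5
p(U) = 549 + U**2 - 5*U (p(U) = (U**2 - 5*U) + 549 = 549 + U**2 - 5*U)
p(620) - 349629 = (549 + 620**2 - 5*620) - 349629 = (549 + 384400 - 3100) - 349629 = 381849 - 349629 = 32220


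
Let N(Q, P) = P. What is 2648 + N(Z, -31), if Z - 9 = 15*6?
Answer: 2617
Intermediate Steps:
Z = 99 (Z = 9 + 15*6 = 9 + 90 = 99)
2648 + N(Z, -31) = 2648 - 31 = 2617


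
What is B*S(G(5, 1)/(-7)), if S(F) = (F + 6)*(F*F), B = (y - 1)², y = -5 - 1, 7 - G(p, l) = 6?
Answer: 41/7 ≈ 5.8571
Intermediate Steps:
G(p, l) = 1 (G(p, l) = 7 - 1*6 = 7 - 6 = 1)
y = -6
B = 49 (B = (-6 - 1)² = (-7)² = 49)
S(F) = F²*(6 + F) (S(F) = (6 + F)*F² = F²*(6 + F))
B*S(G(5, 1)/(-7)) = 49*((1/(-7))²*(6 + 1/(-7))) = 49*((1*(-⅐))²*(6 + 1*(-⅐))) = 49*((-⅐)²*(6 - ⅐)) = 49*((1/49)*(41/7)) = 49*(41/343) = 41/7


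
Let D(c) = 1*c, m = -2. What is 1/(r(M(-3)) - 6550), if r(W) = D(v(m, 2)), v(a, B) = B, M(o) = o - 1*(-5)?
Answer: -1/6548 ≈ -0.00015272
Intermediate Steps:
M(o) = 5 + o (M(o) = o + 5 = 5 + o)
D(c) = c
r(W) = 2
1/(r(M(-3)) - 6550) = 1/(2 - 6550) = 1/(-6548) = -1/6548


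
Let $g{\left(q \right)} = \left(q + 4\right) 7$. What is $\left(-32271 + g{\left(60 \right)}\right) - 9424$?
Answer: $-41247$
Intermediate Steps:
$g{\left(q \right)} = 28 + 7 q$ ($g{\left(q \right)} = \left(4 + q\right) 7 = 28 + 7 q$)
$\left(-32271 + g{\left(60 \right)}\right) - 9424 = \left(-32271 + \left(28 + 7 \cdot 60\right)\right) - 9424 = \left(-32271 + \left(28 + 420\right)\right) - 9424 = \left(-32271 + 448\right) - 9424 = -31823 - 9424 = -41247$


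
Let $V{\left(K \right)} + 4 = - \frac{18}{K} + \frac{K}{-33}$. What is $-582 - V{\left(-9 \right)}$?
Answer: $- \frac{6383}{11} \approx -580.27$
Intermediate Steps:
$V{\left(K \right)} = -4 - \frac{18}{K} - \frac{K}{33}$ ($V{\left(K \right)} = -4 + \left(- \frac{18}{K} + \frac{K}{-33}\right) = -4 + \left(- \frac{18}{K} + K \left(- \frac{1}{33}\right)\right) = -4 - \left(\frac{18}{K} + \frac{K}{33}\right) = -4 - \frac{18}{K} - \frac{K}{33}$)
$-582 - V{\left(-9 \right)} = -582 - \left(-4 - \frac{18}{-9} - - \frac{3}{11}\right) = -582 - \left(-4 - -2 + \frac{3}{11}\right) = -582 - \left(-4 + 2 + \frac{3}{11}\right) = -582 - - \frac{19}{11} = -582 + \frac{19}{11} = - \frac{6383}{11}$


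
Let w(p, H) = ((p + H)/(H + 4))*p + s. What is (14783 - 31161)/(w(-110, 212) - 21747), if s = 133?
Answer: 294804/389987 ≈ 0.75593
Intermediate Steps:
w(p, H) = 133 + p*(H + p)/(4 + H) (w(p, H) = ((p + H)/(H + 4))*p + 133 = ((H + p)/(4 + H))*p + 133 = p*(H + p)/(4 + H) + 133 = 133 + p*(H + p)/(4 + H))
(14783 - 31161)/(w(-110, 212) - 21747) = (14783 - 31161)/((532 + (-110)² + 133*212 + 212*(-110))/(4 + 212) - 21747) = -16378/((532 + 12100 + 28196 - 23320)/216 - 21747) = -16378/((1/216)*17508 - 21747) = -16378/(1459/18 - 21747) = -16378/(-389987/18) = -16378*(-18/389987) = 294804/389987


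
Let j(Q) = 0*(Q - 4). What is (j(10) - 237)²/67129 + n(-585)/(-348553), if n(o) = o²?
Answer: -3395348568/23398014337 ≈ -0.14511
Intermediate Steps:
j(Q) = 0 (j(Q) = 0*(-4 + Q) = 0)
(j(10) - 237)²/67129 + n(-585)/(-348553) = (0 - 237)²/67129 + (-585)²/(-348553) = (-237)²*(1/67129) + 342225*(-1/348553) = 56169*(1/67129) - 342225/348553 = 56169/67129 - 342225/348553 = -3395348568/23398014337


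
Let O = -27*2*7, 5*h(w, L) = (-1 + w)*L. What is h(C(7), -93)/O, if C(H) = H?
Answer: 31/105 ≈ 0.29524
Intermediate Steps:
h(w, L) = L*(-1 + w)/5 (h(w, L) = ((-1 + w)*L)/5 = (L*(-1 + w))/5 = L*(-1 + w)/5)
O = -378 (O = -54*7 = -378)
h(C(7), -93)/O = ((⅕)*(-93)*(-1 + 7))/(-378) = ((⅕)*(-93)*6)*(-1/378) = -558/5*(-1/378) = 31/105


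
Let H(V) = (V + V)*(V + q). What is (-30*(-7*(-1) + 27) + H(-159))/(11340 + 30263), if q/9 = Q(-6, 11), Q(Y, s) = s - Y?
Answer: 888/41603 ≈ 0.021345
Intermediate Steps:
q = 153 (q = 9*(11 - 1*(-6)) = 9*(11 + 6) = 9*17 = 153)
H(V) = 2*V*(153 + V) (H(V) = (V + V)*(V + 153) = (2*V)*(153 + V) = 2*V*(153 + V))
(-30*(-7*(-1) + 27) + H(-159))/(11340 + 30263) = (-30*(-7*(-1) + 27) + 2*(-159)*(153 - 159))/(11340 + 30263) = (-30*(7 + 27) + 2*(-159)*(-6))/41603 = (-30*34 + 1908)*(1/41603) = (-1020 + 1908)*(1/41603) = 888*(1/41603) = 888/41603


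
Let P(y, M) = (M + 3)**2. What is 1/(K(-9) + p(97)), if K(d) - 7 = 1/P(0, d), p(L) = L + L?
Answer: 36/7237 ≈ 0.0049744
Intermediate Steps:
p(L) = 2*L
P(y, M) = (3 + M)**2
K(d) = 7 + (3 + d)**(-2) (K(d) = 7 + 1/((3 + d)**2) = 7 + (3 + d)**(-2))
1/(K(-9) + p(97)) = 1/((7 + (3 - 9)**(-2)) + 2*97) = 1/((7 + (-6)**(-2)) + 194) = 1/((7 + 1/36) + 194) = 1/(253/36 + 194) = 1/(7237/36) = 36/7237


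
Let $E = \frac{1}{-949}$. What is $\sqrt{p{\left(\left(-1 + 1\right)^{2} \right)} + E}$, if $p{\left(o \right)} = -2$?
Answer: $\frac{3 i \sqrt{200239}}{949} \approx 1.4146 i$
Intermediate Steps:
$E = - \frac{1}{949} \approx -0.0010537$
$\sqrt{p{\left(\left(-1 + 1\right)^{2} \right)} + E} = \sqrt{-2 - \frac{1}{949}} = \sqrt{- \frac{1899}{949}} = \frac{3 i \sqrt{200239}}{949}$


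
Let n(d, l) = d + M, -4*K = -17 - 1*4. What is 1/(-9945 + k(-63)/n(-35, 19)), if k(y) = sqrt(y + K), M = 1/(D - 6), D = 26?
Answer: -323942463/3221607796075 + 466*I*sqrt(231)/3221607796075 ≈ -0.00010055 + 2.1985e-9*I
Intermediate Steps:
K = 21/4 (K = -(-17 - 1*4)/4 = -(-17 - 4)/4 = -1/4*(-21) = 21/4 ≈ 5.2500)
M = 1/20 (M = 1/(26 - 6) = 1/20 ≈ 0.050000)
n(d, l) = 1/20 + d (n(d, l) = d + 1/20 = 1/20 + d)
k(y) = sqrt(21/4 + y) (k(y) = sqrt(y + 21/4) = sqrt(21/4 + y))
1/(-9945 + k(-63)/n(-35, 19)) = 1/(-9945 + (sqrt(21 + 4*(-63))/2)/(1/20 - 35)) = 1/(-9945 + (sqrt(21 - 252)/2)/(-699/20)) = 1/(-9945 + (sqrt(-231)/2)*(-20/699)) = 1/(-9945 + ((I*sqrt(231))/2)*(-20/699)) = 1/(-9945 + (I*sqrt(231)/2)*(-20/699)) = 1/(-9945 - 10*I*sqrt(231)/699)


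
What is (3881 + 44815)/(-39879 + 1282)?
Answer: -48696/38597 ≈ -1.2617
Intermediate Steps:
(3881 + 44815)/(-39879 + 1282) = 48696/(-38597) = 48696*(-1/38597) = -48696/38597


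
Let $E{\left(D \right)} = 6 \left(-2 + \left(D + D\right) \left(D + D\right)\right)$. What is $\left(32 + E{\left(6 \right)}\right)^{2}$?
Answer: $781456$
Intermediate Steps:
$E{\left(D \right)} = -12 + 24 D^{2}$ ($E{\left(D \right)} = 6 \left(-2 + 2 D 2 D\right) = 6 \left(-2 + 4 D^{2}\right) = -12 + 24 D^{2}$)
$\left(32 + E{\left(6 \right)}\right)^{2} = \left(32 - \left(12 - 24 \cdot 6^{2}\right)\right)^{2} = \left(32 + \left(-12 + 24 \cdot 36\right)\right)^{2} = \left(32 + \left(-12 + 864\right)\right)^{2} = \left(32 + 852\right)^{2} = 884^{2} = 781456$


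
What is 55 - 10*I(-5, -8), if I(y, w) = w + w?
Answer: 215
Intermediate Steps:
I(y, w) = 2*w
55 - 10*I(-5, -8) = 55 - 20*(-8) = 55 - 10*(-16) = 55 + 160 = 215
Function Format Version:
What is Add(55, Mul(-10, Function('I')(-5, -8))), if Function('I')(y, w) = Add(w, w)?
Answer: 215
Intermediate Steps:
Function('I')(y, w) = Mul(2, w)
Add(55, Mul(-10, Function('I')(-5, -8))) = Add(55, Mul(-10, Mul(2, -8))) = Add(55, Mul(-10, -16)) = Add(55, 160) = 215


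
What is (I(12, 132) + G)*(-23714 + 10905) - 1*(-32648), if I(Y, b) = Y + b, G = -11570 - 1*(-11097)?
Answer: 4246809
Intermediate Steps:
G = -473 (G = -11570 + 11097 = -473)
(I(12, 132) + G)*(-23714 + 10905) - 1*(-32648) = ((12 + 132) - 473)*(-23714 + 10905) - 1*(-32648) = (144 - 473)*(-12809) + 32648 = -329*(-12809) + 32648 = 4214161 + 32648 = 4246809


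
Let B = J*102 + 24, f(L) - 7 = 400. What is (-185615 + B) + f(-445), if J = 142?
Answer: -170700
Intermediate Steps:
f(L) = 407 (f(L) = 7 + 400 = 407)
B = 14508 (B = 142*102 + 24 = 14484 + 24 = 14508)
(-185615 + B) + f(-445) = (-185615 + 14508) + 407 = -171107 + 407 = -170700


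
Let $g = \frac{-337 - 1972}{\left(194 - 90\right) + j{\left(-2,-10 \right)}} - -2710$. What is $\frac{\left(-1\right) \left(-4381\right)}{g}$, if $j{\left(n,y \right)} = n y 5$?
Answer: $\frac{893724}{550531} \approx 1.6234$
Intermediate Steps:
$j{\left(n,y \right)} = 5 n y$
$g = \frac{550531}{204}$ ($g = \frac{-337 - 1972}{\left(194 - 90\right) + 5 \left(-2\right) \left(-10\right)} - -2710 = - \frac{2309}{104 + 100} + 2710 = - \frac{2309}{204} + 2710 = \frac{550531}{204} \approx 2698.7$)
$\frac{\left(-1\right) \left(-4381\right)}{g} = \frac{\left(-1\right) \left(-4381\right)}{\frac{550531}{204}} = 4381 \cdot \frac{204}{550531} = \frac{893724}{550531}$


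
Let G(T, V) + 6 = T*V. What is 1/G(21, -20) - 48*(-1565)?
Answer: 32001119/426 ≈ 75120.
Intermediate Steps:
G(T, V) = -6 + T*V
1/G(21, -20) - 48*(-1565) = 1/(-6 + 21*(-20)) - 48*(-1565) = 1/(-6 - 420) + 75120 = 1/(-426) + 75120 = -1/426 + 75120 = 32001119/426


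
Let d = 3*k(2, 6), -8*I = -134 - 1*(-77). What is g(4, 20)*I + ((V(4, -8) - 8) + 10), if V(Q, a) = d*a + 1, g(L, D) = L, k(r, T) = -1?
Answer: 111/2 ≈ 55.500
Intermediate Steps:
I = 57/8 (I = -(-134 - 1*(-77))/8 = -(-134 + 77)/8 = -1/8*(-57) = 57/8 ≈ 7.1250)
d = -3 (d = 3*(-1) = -3)
V(Q, a) = 1 - 3*a (V(Q, a) = -3*a + 1 = 1 - 3*a)
g(4, 20)*I + ((V(4, -8) - 8) + 10) = 4*(57/8) + (((1 - 3*(-8)) - 8) + 10) = 57/2 + (((1 + 24) - 8) + 10) = 57/2 + ((25 - 8) + 10) = 57/2 + (17 + 10) = 57/2 + 27 = 111/2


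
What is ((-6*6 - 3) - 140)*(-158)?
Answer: 28282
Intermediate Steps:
((-6*6 - 3) - 140)*(-158) = ((-36 - 3) - 140)*(-158) = (-39 - 140)*(-158) = -179*(-158) = 28282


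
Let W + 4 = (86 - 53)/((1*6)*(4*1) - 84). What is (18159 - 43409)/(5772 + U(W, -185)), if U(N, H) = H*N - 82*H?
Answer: -20200/17427 ≈ -1.1591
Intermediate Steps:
W = -91/20 (W = -4 + (86 - 53)/((1*6)*(4*1) - 84) = -4 + 33/(6*4 - 84) = -4 + 33/(24 - 84) = -4 + 33/(-60) = -4 + 33*(-1/60) = -4 - 11/20 = -91/20 ≈ -4.5500)
U(N, H) = -82*H + H*N
(18159 - 43409)/(5772 + U(W, -185)) = (18159 - 43409)/(5772 - 185*(-82 - 91/20)) = -25250/(5772 - 185*(-1731/20)) = -25250/(5772 + 64047/4) = -25250/87135/4 = -25250*4/87135 = -20200/17427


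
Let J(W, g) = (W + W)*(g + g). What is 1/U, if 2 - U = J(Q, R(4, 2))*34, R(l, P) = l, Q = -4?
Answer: 1/2178 ≈ 0.00045914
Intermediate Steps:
J(W, g) = 4*W*g (J(W, g) = (2*W)*(2*g) = 4*W*g)
U = 2178 (U = 2 - 4*(-4)*4*34 = 2 - (-64)*34 = 2 - 1*(-2176) = 2 + 2176 = 2178)
1/U = 1/2178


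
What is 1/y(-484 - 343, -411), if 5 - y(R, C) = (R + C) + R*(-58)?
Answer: -1/46723 ≈ -2.1403e-5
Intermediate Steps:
y(R, C) = 5 - C + 57*R (y(R, C) = 5 - ((R + C) + R*(-58)) = 5 - ((C + R) - 58*R) = 5 - (C - 57*R) = 5 + (-C + 57*R) = 5 - C + 57*R)
1/y(-484 - 343, -411) = 1/(5 - 1*(-411) + 57*(-484 - 343)) = 1/(5 + 411 + 57*(-827)) = 1/(5 + 411 - 47139) = 1/(-46723) = -1/46723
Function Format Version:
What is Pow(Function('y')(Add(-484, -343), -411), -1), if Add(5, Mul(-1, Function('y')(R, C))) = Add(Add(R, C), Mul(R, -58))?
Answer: Rational(-1, 46723) ≈ -2.1403e-5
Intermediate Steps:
Function('y')(R, C) = Add(5, Mul(-1, C), Mul(57, R)) (Function('y')(R, C) = Add(5, Mul(-1, Add(Add(R, C), Mul(R, -58)))) = Add(5, Mul(-1, Add(Add(C, R), Mul(-58, R)))) = Add(5, Mul(-1, Add(C, Mul(-57, R)))) = Add(5, Add(Mul(-1, C), Mul(57, R))) = Add(5, Mul(-1, C), Mul(57, R)))
Pow(Function('y')(Add(-484, -343), -411), -1) = Pow(Add(5, Mul(-1, -411), Mul(57, Add(-484, -343))), -1) = Pow(Add(5, 411, Mul(57, -827)), -1) = Pow(Add(5, 411, -47139), -1) = Pow(-46723, -1) = Rational(-1, 46723)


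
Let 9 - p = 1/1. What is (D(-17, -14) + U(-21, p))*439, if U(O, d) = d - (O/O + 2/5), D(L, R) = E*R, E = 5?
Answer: -139163/5 ≈ -27833.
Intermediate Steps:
D(L, R) = 5*R
p = 8 (p = 9 - 1/1 = 9 - 1*1 = 9 - 1 = 8)
U(O, d) = -7/5 + d (U(O, d) = d - (1 + 2*(1/5)) = d - (1 + 2/5) = d - 1*7/5 = d - 7/5 = -7/5 + d)
(D(-17, -14) + U(-21, p))*439 = (5*(-14) + (-7/5 + 8))*439 = (-70 + 33/5)*439 = -317/5*439 = -139163/5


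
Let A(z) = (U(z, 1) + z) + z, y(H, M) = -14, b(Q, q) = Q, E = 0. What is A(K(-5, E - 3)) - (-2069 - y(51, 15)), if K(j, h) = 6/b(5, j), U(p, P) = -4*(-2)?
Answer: 10327/5 ≈ 2065.4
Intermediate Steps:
U(p, P) = 8
K(j, h) = 6/5
A(z) = 8 + 2*z (A(z) = (8 + z) + z = 8 + 2*z)
A(K(-5, E - 3)) - (-2069 - y(51, 15)) = (8 + 2*(6/5)) - (-2069 - 1*(-14)) = (8 + 12/5) - (-2069 + 14) = 52/5 - 1*(-2055) = 52/5 + 2055 = 10327/5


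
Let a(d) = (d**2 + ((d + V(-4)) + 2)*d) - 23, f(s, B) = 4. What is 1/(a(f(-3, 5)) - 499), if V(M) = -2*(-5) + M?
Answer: -1/458 ≈ -0.0021834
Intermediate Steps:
V(M) = 10 + M
a(d) = -23 + d**2 + d*(8 + d) (a(d) = (d**2 + ((d + (10 - 4)) + 2)*d) - 23 = (d**2 + ((d + 6) + 2)*d) - 23 = (d**2 + ((6 + d) + 2)*d) - 23 = (d**2 + (8 + d)*d) - 23 = (d**2 + d*(8 + d)) - 23 = -23 + d**2 + d*(8 + d))
1/(a(f(-3, 5)) - 499) = 1/((-23 + 2*4**2 + 8*4) - 499) = 1/((-23 + 2*16 + 32) - 499) = 1/((-23 + 32 + 32) - 499) = 1/(41 - 499) = 1/(-458) = -1/458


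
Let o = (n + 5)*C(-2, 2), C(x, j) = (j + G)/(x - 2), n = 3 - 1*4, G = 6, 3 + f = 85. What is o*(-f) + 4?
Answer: 660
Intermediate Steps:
f = 82 (f = -3 + 85 = 82)
n = -1 (n = 3 - 4 = -1)
C(x, j) = (6 + j)/(-2 + x) (C(x, j) = (j + 6)/(x - 2) = (6 + j)/(-2 + x))
o = -8 (o = (-1 + 5)*((6 + 2)/(-2 - 2)) = 4*(8/(-4)) = 4*(-1/4*8) = 4*(-2) = -8)
o*(-f) + 4 = -(-8)*82 + 4 = -8*(-82) + 4 = 656 + 4 = 660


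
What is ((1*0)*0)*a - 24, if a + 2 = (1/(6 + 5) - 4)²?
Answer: -24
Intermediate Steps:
a = 1607/121 (a = -2 + (1/(6 + 5) - 4)² = -2 + (1/11 - 4)² = -2 + (-43/11)² = -2 + 1849/121 = 1607/121 ≈ 13.281)
((1*0)*0)*a - 24 = ((1*0)*0)*(1607/121) - 24 = (0*0)*(1607/121) - 24 = 0*(1607/121) - 24 = 0 - 24 = -24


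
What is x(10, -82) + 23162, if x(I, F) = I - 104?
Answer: 23068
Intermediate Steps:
x(I, F) = -104 + I
x(10, -82) + 23162 = (-104 + 10) + 23162 = -94 + 23162 = 23068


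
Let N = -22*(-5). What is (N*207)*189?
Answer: 4303530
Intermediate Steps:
N = 110
(N*207)*189 = (110*207)*189 = 22770*189 = 4303530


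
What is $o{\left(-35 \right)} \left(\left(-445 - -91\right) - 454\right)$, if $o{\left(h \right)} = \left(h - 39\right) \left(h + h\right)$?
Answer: $-4185440$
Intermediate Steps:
$o{\left(h \right)} = 2 h \left(-39 + h\right)$ ($o{\left(h \right)} = \left(-39 + h\right) 2 h = 2 h \left(-39 + h\right)$)
$o{\left(-35 \right)} \left(\left(-445 - -91\right) - 454\right) = 2 \left(-35\right) \left(-39 - 35\right) \left(\left(-445 - -91\right) - 454\right) = 2 \left(-35\right) \left(-74\right) \left(\left(-445 + 91\right) - 454\right) = 5180 \left(-354 - 454\right) = 5180 \left(-808\right) = -4185440$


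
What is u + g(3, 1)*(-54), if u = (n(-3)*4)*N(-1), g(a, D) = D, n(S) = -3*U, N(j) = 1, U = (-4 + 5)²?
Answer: -66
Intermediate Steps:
U = 1 (U = 1² = 1)
n(S) = -3 (n(S) = -3*1 = -3)
u = -12 (u = -3*4*1 = -12*1 = -12)
u + g(3, 1)*(-54) = -12 + 1*(-54) = -12 - 54 = -66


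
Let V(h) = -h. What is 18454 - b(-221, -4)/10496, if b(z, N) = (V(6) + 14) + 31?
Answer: 193693145/10496 ≈ 18454.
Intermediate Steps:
b(z, N) = 39 (b(z, N) = (-1*6 + 14) + 31 = (-6 + 14) + 31 = 8 + 31 = 39)
18454 - b(-221, -4)/10496 = 18454 - 39/10496 = 193693145/10496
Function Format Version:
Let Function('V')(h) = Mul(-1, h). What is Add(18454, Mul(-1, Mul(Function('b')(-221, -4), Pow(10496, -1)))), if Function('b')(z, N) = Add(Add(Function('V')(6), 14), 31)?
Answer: Rational(193693145, 10496) ≈ 18454.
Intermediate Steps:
Function('b')(z, N) = 39 (Function('b')(z, N) = Add(Add(Mul(-1, 6), 14), 31) = Add(Add(-6, 14), 31) = Add(8, 31) = 39)
Add(18454, Mul(-1, Mul(Function('b')(-221, -4), Pow(10496, -1)))) = Add(18454, Mul(-1, Mul(39, Pow(10496, -1)))) = Add(18454, Mul(-1, Mul(39, Rational(1, 10496)))) = Add(18454, Mul(-1, Rational(39, 10496))) = Add(18454, Rational(-39, 10496)) = Rational(193693145, 10496)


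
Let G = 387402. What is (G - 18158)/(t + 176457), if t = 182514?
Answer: 369244/358971 ≈ 1.0286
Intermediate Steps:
(G - 18158)/(t + 176457) = (387402 - 18158)/(182514 + 176457) = 369244/358971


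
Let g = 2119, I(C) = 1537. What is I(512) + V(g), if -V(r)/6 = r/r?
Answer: 1531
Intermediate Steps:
V(r) = -6 (V(r) = -6*r/r = -6*1 = -6)
I(512) + V(g) = 1537 - 6 = 1531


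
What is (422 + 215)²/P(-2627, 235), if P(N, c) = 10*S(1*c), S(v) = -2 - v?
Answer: -405769/2370 ≈ -171.21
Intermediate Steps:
P(N, c) = -20 - 10*c (P(N, c) = 10*(-2 - c) = -20 - 10*c)
(422 + 215)²/P(-2627, 235) = (422 + 215)²/(-20 - 10*235) = 637²/(-20 - 2350) = 405769/(-2370) = 405769*(-1/2370) = -405769/2370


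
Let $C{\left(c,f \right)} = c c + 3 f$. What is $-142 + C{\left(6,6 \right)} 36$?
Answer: $1802$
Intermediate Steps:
$C{\left(c,f \right)} = c^{2} + 3 f$
$-142 + C{\left(6,6 \right)} 36 = -142 + \left(6^{2} + 3 \cdot 6\right) 36 = -142 + \left(36 + 18\right) 36 = -142 + 54 \cdot 36 = -142 + 1944 = 1802$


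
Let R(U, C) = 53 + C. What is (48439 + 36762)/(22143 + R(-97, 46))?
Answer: 85201/22242 ≈ 3.8306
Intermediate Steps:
(48439 + 36762)/(22143 + R(-97, 46)) = (48439 + 36762)/(22143 + (53 + 46)) = 85201/(22143 + 99) = 85201/22242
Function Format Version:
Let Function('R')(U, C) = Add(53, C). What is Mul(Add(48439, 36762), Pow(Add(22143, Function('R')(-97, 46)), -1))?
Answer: Rational(85201, 22242) ≈ 3.8306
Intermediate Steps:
Mul(Add(48439, 36762), Pow(Add(22143, Function('R')(-97, 46)), -1)) = Mul(Add(48439, 36762), Pow(Add(22143, Add(53, 46)), -1)) = Mul(85201, Pow(Add(22143, 99), -1)) = Mul(85201, Pow(22242, -1)) = Mul(85201, Rational(1, 22242)) = Rational(85201, 22242)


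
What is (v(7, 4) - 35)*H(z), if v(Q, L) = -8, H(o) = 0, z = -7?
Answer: 0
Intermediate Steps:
(v(7, 4) - 35)*H(z) = (-8 - 35)*0 = -43*0 = 0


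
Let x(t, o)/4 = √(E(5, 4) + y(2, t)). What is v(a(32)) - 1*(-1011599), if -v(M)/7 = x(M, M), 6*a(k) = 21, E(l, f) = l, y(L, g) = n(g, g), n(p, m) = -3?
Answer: 1011599 - 28*√2 ≈ 1.0116e+6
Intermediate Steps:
y(L, g) = -3
a(k) = 7/2 (a(k) = (⅙)*21 = 7/2)
x(t, o) = 4*√2 (x(t, o) = 4*√(5 - 3) = 4*√2)
v(M) = -28*√2
v(a(32)) - 1*(-1011599) = -28*√2 - 1*(-1011599) = -28*√2 + 1011599 = 1011599 - 28*√2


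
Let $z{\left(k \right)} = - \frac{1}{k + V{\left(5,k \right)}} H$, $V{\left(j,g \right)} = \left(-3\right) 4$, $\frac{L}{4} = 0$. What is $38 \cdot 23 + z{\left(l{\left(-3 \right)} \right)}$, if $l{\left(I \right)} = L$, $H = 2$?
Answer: $\frac{5245}{6} \approx 874.17$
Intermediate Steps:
$L = 0$ ($L = 4 \cdot 0 = 0$)
$V{\left(j,g \right)} = -12$
$l{\left(I \right)} = 0$
$z{\left(k \right)} = - \frac{2}{-12 + k}$ ($z{\left(k \right)} = - \frac{1}{k - 12} \cdot 2 = - \frac{1}{-12 + k} 2 = - \frac{2}{-12 + k}$)
$38 \cdot 23 + z{\left(l{\left(-3 \right)} \right)} = 38 \cdot 23 - \frac{2}{-12 + 0} = 874 - \frac{2}{-12} = 874 - - \frac{1}{6} = 874 + \frac{1}{6} = \frac{5245}{6}$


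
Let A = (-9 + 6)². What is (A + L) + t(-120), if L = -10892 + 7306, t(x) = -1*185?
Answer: -3762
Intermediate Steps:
t(x) = -185
A = 9 (A = (-3)² = 9)
L = -3586
(A + L) + t(-120) = (9 - 3586) - 185 = -3577 - 185 = -3762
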